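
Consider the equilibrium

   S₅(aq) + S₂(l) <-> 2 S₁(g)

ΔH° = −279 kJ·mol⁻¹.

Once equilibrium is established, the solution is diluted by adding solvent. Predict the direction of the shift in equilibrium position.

Dilution lowers every aqueous concentration by the same factor. Δn_aq = 0 − 1 = -1, so the system shifts toward the side with more dissolved moles — to the left.

left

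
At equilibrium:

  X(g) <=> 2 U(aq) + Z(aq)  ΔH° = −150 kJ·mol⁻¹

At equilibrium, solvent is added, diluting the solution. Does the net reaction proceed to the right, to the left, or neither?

Dilution lowers every aqueous concentration by the same factor. Δn_aq = 3 − 0 = +3, so the system shifts toward the side with more dissolved moles — to the right.

right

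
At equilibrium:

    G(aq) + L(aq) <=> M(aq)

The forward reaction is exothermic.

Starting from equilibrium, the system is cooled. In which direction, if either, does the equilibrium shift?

right

The forward reaction is exothermic. Lowering T favours the exothermic direction — shift to the right.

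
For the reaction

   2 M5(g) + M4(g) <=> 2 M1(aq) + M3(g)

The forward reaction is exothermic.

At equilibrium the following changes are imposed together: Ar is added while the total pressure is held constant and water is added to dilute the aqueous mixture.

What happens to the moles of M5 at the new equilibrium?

cannot be determined

Adding inert gas at constant total pressure expands the volume and lowers every reacting partial pressure. With Δn_gas = 1 − 3 = -2, Q moves away from K toward the side with fewer gas moles, so the system shifts toward the side with more gas moles — to the left.
Dilution lowers every aqueous concentration by the same factor. Δn_aq = 2 − 0 = +2, so the system shifts toward the side with more dissolved moles — to the right.
The two effects oppose each other, so the net shift — and hence the change in M5 — cannot be determined from the given information.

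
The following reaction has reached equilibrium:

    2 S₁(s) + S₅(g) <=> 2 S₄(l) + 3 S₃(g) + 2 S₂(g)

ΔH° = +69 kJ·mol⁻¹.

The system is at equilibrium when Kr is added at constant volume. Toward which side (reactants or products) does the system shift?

no shift

At constant volume, adding an inert gas leaves every reacting species' partial pressure unchanged, so Q is unchanged — no shift from this change.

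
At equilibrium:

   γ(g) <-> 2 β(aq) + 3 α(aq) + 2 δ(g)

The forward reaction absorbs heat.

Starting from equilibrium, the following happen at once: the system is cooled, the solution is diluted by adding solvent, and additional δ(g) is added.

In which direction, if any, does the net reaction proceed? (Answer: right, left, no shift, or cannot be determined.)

cannot be determined

The forward reaction is endothermic. Lowering T favours the exothermic direction — shift to the left.
Dilution lowers every aqueous concentration by the same factor. Δn_aq = 5 − 0 = +5, so the system shifts toward the side with more dissolved moles — to the right.
Adding δ (g), a product, drives the reaction to the left.
The individual effects push in opposite directions; without quantitative information the net direction cannot be determined.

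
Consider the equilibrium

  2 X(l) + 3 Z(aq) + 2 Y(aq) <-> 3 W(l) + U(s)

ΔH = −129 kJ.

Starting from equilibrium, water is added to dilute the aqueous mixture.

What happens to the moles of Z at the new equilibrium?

Dilution lowers every aqueous concentration by the same factor. Δn_aq = 0 − 5 = -5, so the system shifts toward the side with more dissolved moles — to the left.
The net shift is to the left. Z is a reactant, so its amount increases.

increases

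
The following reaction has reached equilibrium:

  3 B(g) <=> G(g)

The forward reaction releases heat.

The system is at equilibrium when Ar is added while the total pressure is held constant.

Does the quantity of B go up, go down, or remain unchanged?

Adding inert gas at constant total pressure expands the volume and lowers every reacting partial pressure. With Δn_gas = 1 − 3 = -2, Q moves away from K toward the side with fewer gas moles, so the system shifts toward the side with more gas moles — to the left.
The net shift is to the left. B is a reactant, so its amount increases.

increases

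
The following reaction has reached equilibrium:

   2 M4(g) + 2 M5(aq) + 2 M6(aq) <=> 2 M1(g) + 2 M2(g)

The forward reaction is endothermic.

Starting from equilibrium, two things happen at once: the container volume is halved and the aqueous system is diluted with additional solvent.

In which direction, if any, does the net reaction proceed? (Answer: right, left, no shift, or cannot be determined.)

left

Gas moles: reactants 2, products 4 (Δn_gas = +2). Compression shifts the system toward the side with fewer moles of gas — to the left.
Dilution lowers every aqueous concentration by the same factor. Δn_aq = 0 − 4 = -4, so the system shifts toward the side with more dissolved moles — to the left.
All effects act in the same direction — net shift to the left.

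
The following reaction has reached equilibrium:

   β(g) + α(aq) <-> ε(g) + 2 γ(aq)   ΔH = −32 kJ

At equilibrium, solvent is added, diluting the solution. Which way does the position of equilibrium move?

Dilution lowers every aqueous concentration by the same factor. Δn_aq = 2 − 1 = +1, so the system shifts toward the side with more dissolved moles — to the right.

right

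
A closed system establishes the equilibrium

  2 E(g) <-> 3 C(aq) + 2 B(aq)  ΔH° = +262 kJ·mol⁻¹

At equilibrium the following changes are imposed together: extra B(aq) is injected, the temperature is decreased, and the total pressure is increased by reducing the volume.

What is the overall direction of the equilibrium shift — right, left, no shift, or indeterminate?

cannot be determined

Adding B (aq), a product, drives the reaction to the left.
The forward reaction is endothermic. Lowering T favours the exothermic direction — shift to the left.
Gas moles: reactants 2, products 0 (Δn_gas = -2). Compression shifts the system toward the side with fewer moles of gas — to the right.
The individual effects push in opposite directions; without quantitative information the net direction cannot be determined.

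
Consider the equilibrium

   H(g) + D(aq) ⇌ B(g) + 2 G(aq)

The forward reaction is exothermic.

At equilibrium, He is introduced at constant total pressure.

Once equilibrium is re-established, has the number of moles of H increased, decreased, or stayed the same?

unchanged

Adding inert gas at constant total pressure expands the volume, scaling every reacting partial pressure by the same factor. Δn_gas = 1 − 1 = 0, so Q is unchanged — no shift.
No net shift occurs, so the amount of H is unchanged.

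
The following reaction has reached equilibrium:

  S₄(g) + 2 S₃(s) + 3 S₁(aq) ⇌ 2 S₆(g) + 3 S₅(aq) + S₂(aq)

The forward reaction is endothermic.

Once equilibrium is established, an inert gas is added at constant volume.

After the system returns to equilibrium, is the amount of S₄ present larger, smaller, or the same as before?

unchanged

At constant volume, adding an inert gas leaves every reacting species' partial pressure unchanged, so Q is unchanged — no shift from this change.
No net shift occurs, so the amount of S₄ is unchanged.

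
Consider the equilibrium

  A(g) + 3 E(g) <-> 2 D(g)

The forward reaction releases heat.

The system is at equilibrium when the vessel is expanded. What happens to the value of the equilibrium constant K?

unchanged

The equilibrium constant depends only on temperature. This perturbation may move the position of equilibrium, but since T is unchanged, K itself is unchanged.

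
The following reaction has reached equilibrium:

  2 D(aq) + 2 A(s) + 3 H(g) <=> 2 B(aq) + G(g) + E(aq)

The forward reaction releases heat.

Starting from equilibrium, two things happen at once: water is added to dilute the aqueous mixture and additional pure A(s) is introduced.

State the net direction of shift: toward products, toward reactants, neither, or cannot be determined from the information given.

right

Dilution lowers every aqueous concentration by the same factor. Δn_aq = 3 − 2 = +1, so the system shifts toward the side with more dissolved moles — to the right.
A is a pure solid; its activity is 1 regardless of amount, so Q is unaffected — no shift from this change.
Only the nonzero effect(s) matter; the net shift is to the right.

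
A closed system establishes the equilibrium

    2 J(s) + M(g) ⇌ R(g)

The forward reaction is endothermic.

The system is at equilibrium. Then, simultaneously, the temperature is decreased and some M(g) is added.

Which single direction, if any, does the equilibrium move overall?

The forward reaction is endothermic. Lowering T favours the exothermic direction — shift to the left.
Adding M (g), a reactant, drives the reaction to the right.
The individual effects push in opposite directions; without quantitative information the net direction cannot be determined.

cannot be determined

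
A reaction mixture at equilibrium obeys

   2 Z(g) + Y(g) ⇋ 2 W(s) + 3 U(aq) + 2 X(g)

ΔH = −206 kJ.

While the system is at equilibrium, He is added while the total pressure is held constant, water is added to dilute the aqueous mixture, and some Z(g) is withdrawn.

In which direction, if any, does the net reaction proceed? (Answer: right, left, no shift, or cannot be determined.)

cannot be determined

Adding inert gas at constant total pressure expands the volume and lowers every reacting partial pressure. With Δn_gas = 2 − 3 = -1, Q moves away from K toward the side with fewer gas moles, so the system shifts toward the side with more gas moles — to the left.
Dilution lowers every aqueous concentration by the same factor. Δn_aq = 3 − 0 = +3, so the system shifts toward the side with more dissolved moles — to the right.
Removing Z (g), a reactant, drives the reaction to the left.
The individual effects push in opposite directions; without quantitative information the net direction cannot be determined.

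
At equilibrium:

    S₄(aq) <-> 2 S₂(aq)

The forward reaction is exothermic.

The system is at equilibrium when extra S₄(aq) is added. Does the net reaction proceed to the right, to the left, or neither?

Adding S₄ (aq), a reactant, drives the reaction to the right.

right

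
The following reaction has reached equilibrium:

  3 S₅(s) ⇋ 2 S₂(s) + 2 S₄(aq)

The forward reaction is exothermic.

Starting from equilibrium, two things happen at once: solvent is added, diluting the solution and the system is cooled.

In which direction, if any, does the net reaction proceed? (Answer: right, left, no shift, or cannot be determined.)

Dilution lowers every aqueous concentration by the same factor. Δn_aq = 2 − 0 = +2, so the system shifts toward the side with more dissolved moles — to the right.
The forward reaction is exothermic. Lowering T favours the exothermic direction — shift to the right.
All effects act in the same direction — net shift to the right.

right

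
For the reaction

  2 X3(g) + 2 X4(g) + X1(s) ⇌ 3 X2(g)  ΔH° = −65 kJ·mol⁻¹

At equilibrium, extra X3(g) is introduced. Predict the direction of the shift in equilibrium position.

Adding X3 (g), a reactant, drives the reaction to the right.

right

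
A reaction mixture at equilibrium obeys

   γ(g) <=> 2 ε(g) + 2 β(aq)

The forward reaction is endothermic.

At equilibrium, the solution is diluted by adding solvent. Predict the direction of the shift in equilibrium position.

Dilution lowers every aqueous concentration by the same factor. Δn_aq = 2 − 0 = +2, so the system shifts toward the side with more dissolved moles — to the right.

right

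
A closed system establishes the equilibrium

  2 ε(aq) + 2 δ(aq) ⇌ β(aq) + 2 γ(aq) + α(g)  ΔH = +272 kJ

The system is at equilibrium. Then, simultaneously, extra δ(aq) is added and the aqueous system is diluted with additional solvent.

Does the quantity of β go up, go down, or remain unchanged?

cannot be determined

Adding δ (aq), a reactant, drives the reaction to the right.
Dilution lowers every aqueous concentration by the same factor. Δn_aq = 3 − 4 = -1, so the system shifts toward the side with more dissolved moles — to the left.
The two effects oppose each other, so the net shift — and hence the change in β — cannot be determined from the given information.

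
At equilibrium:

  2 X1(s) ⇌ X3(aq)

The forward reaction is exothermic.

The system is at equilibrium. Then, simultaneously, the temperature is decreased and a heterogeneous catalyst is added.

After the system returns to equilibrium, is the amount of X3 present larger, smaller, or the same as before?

increases

The forward reaction is exothermic. Lowering T favours the exothermic direction — shift to the right.
A catalyst speeds both forward and reverse rates equally; it changes neither Q nor K — no shift from this change.
The net shift is to the right. X3 is a product, so its amount increases.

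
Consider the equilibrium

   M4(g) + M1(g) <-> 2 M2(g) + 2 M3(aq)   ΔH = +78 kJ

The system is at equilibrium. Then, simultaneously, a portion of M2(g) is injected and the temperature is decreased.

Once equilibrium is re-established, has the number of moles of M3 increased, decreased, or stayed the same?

decreases

Adding M2 (g), a product, drives the reaction to the left.
The forward reaction is endothermic. Lowering T favours the exothermic direction — shift to the left.
The net shift is to the left. M3 is a product, so its amount decreases.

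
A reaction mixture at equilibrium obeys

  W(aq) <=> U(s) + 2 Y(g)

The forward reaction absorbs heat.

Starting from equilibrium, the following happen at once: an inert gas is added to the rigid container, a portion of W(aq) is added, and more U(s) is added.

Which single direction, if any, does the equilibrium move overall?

right

At constant volume, adding an inert gas leaves every reacting species' partial pressure unchanged, so Q is unchanged — no shift from this change.
Adding W (aq), a reactant, drives the reaction to the right.
U is a pure solid; its activity is 1 regardless of amount, so Q is unaffected — no shift from this change.
Only the nonzero effect(s) matter; the net shift is to the right.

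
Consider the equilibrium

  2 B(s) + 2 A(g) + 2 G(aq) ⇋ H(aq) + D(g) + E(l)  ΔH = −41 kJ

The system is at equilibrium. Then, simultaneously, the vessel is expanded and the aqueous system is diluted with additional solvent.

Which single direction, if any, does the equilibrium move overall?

Gas moles: reactants 2, products 1 (Δn_gas = -1). Expansion shifts the system toward the side with more moles of gas — to the left.
Dilution lowers every aqueous concentration by the same factor. Δn_aq = 1 − 2 = -1, so the system shifts toward the side with more dissolved moles — to the left.
All effects act in the same direction — net shift to the left.

left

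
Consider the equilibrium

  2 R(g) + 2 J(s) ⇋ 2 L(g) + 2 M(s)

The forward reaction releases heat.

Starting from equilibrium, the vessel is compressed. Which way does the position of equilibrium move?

Gas moles: reactants 2, products 2. Δn_gas = 0, so a volume change leaves Q equal to K — no shift from this change.

no shift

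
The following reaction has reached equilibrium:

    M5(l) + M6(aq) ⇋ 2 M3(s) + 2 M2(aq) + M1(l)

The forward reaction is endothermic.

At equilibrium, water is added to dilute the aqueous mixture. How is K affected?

unchanged

The equilibrium constant depends only on temperature. This perturbation may move the position of equilibrium, but since T is unchanged, K itself is unchanged.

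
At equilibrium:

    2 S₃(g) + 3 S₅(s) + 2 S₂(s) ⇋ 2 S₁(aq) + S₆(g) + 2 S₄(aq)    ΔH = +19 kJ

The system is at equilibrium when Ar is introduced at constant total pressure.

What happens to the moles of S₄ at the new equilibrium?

Adding inert gas at constant total pressure expands the volume and lowers every reacting partial pressure. With Δn_gas = 1 − 2 = -1, Q moves away from K toward the side with fewer gas moles, so the system shifts toward the side with more gas moles — to the left.
The net shift is to the left. S₄ is a product, so its amount decreases.

decreases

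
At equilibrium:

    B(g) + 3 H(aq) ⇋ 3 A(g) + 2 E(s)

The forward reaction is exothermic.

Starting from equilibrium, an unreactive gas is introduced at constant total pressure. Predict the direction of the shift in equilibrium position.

right

Adding inert gas at constant total pressure expands the volume and lowers every reacting partial pressure. With Δn_gas = 3 − 1 = +2, Q moves away from K toward the side with fewer gas moles, so the system shifts toward the side with more gas moles — to the right.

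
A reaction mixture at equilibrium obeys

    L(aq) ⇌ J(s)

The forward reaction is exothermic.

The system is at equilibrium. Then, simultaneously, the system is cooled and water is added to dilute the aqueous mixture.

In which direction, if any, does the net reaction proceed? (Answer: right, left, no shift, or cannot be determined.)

cannot be determined

The forward reaction is exothermic. Lowering T favours the exothermic direction — shift to the right.
Dilution lowers every aqueous concentration by the same factor. Δn_aq = 0 − 1 = -1, so the system shifts toward the side with more dissolved moles — to the left.
The individual effects push in opposite directions; without quantitative information the net direction cannot be determined.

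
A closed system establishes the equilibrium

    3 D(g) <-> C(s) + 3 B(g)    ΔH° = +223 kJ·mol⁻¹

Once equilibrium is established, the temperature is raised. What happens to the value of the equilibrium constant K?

increases

K depends on temperature via the van 't Hoff relation. The forward reaction is endothermic, so raising T increases K.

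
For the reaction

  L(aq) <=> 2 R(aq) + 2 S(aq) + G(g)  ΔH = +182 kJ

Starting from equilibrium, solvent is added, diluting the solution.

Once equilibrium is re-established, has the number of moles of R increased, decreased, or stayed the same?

Dilution lowers every aqueous concentration by the same factor. Δn_aq = 4 − 1 = +3, so the system shifts toward the side with more dissolved moles — to the right.
The net shift is to the right. R is a product, so its amount increases.

increases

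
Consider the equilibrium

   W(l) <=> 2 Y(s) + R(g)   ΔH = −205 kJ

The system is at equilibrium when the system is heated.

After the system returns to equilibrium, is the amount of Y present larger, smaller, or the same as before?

The forward reaction is exothermic. Raising T favours the endothermic direction — shift to the left.
The net shift is to the left. Y is a product, so its amount decreases.

decreases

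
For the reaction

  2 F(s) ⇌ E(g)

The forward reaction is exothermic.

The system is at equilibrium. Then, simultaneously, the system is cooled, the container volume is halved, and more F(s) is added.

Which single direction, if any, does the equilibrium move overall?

cannot be determined

The forward reaction is exothermic. Lowering T favours the exothermic direction — shift to the right.
Gas moles: reactants 0, products 1 (Δn_gas = +1). Compression shifts the system toward the side with fewer moles of gas — to the left.
F is a pure solid; its activity is 1 regardless of amount, so Q is unaffected — no shift from this change.
The individual effects push in opposite directions; without quantitative information the net direction cannot be determined.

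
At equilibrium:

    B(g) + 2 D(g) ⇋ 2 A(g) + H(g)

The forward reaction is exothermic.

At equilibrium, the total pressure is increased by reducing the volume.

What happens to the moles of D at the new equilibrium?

unchanged

Gas moles: reactants 3, products 3. Δn_gas = 0, so a volume change leaves Q equal to K — no shift from this change.
No net shift occurs, so the amount of D is unchanged.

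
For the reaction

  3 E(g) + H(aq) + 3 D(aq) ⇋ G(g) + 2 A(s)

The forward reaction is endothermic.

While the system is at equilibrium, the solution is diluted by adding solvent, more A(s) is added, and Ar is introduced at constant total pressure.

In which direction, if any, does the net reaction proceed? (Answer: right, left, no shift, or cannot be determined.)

Dilution lowers every aqueous concentration by the same factor. Δn_aq = 0 − 4 = -4, so the system shifts toward the side with more dissolved moles — to the left.
A is a pure solid; its activity is 1 regardless of amount, so Q is unaffected — no shift from this change.
Adding inert gas at constant total pressure expands the volume and lowers every reacting partial pressure. With Δn_gas = 1 − 3 = -2, Q moves away from K toward the side with fewer gas moles, so the system shifts toward the side with more gas moles — to the left.
Only the nonzero effect(s) matter; the net shift is to the left.

left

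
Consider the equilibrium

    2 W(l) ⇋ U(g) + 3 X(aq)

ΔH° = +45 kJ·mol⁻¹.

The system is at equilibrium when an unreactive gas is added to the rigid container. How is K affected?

unchanged

The equilibrium constant depends only on temperature. This perturbation changes neither the position of equilibrium nor K.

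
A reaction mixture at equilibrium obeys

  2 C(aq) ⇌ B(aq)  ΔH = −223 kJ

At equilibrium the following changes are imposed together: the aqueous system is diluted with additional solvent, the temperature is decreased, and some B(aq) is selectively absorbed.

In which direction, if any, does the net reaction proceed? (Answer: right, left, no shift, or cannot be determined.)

Dilution lowers every aqueous concentration by the same factor. Δn_aq = 1 − 2 = -1, so the system shifts toward the side with more dissolved moles — to the left.
The forward reaction is exothermic. Lowering T favours the exothermic direction — shift to the right.
Removing B (aq), a product, drives the reaction to the right.
The individual effects push in opposite directions; without quantitative information the net direction cannot be determined.

cannot be determined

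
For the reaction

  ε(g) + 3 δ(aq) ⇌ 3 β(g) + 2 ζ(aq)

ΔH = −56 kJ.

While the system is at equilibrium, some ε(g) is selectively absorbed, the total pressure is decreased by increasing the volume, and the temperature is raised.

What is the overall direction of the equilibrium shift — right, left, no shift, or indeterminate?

Removing ε (g), a reactant, drives the reaction to the left.
Gas moles: reactants 1, products 3 (Δn_gas = +2). Expansion shifts the system toward the side with more moles of gas — to the right.
The forward reaction is exothermic. Raising T favours the endothermic direction — shift to the left.
The individual effects push in opposite directions; without quantitative information the net direction cannot be determined.

cannot be determined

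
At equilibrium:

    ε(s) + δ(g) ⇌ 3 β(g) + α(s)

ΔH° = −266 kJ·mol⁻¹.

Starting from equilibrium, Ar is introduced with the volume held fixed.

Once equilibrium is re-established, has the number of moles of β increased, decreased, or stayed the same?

unchanged

At constant volume, adding an inert gas leaves every reacting species' partial pressure unchanged, so Q is unchanged — no shift from this change.
No net shift occurs, so the amount of β is unchanged.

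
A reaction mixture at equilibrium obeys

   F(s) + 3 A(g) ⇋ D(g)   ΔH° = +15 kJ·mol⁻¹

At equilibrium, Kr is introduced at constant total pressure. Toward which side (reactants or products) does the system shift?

Adding inert gas at constant total pressure expands the volume and lowers every reacting partial pressure. With Δn_gas = 1 − 3 = -2, Q moves away from K toward the side with fewer gas moles, so the system shifts toward the side with more gas moles — to the left.

left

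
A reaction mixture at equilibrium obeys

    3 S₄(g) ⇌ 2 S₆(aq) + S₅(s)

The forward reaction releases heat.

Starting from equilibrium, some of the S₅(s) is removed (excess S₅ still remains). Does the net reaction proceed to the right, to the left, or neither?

S₅ is a pure solid; its activity is 1 regardless of amount, so Q is unaffected — no shift from this change.

no shift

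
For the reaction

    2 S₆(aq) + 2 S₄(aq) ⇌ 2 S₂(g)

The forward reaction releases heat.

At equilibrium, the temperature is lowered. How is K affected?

increases

K depends on temperature via the van 't Hoff relation. The forward reaction is exothermic, so lowering T increases K.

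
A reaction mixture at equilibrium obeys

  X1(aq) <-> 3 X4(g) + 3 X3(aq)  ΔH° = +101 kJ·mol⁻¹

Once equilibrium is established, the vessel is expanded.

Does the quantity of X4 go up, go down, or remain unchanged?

Gas moles: reactants 0, products 3 (Δn_gas = +3). Expansion shifts the system toward the side with more moles of gas — to the right.
The net shift is to the right. X4 is a product, so its amount increases.

increases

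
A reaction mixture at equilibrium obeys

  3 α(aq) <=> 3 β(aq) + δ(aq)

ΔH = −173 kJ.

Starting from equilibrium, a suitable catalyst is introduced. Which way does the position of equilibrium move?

A catalyst speeds both forward and reverse rates equally; it changes neither Q nor K — no shift from this change.

no shift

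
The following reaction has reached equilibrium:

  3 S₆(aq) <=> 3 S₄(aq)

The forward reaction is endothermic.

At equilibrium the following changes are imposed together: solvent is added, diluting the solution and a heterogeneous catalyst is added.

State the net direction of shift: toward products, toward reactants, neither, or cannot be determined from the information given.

Dilution scales every aqueous concentration by the same factor. Δn_aq = 3 − 3 = 0, so Q is unchanged — no shift.
A catalyst speeds both forward and reverse rates equally; it changes neither Q nor K — no shift from this change.
None of the changes alters Q relative to K, so there is no net shift.

no shift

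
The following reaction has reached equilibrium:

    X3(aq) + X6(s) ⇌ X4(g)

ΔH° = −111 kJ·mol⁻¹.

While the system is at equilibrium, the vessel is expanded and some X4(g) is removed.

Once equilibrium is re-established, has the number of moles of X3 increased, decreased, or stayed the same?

Gas moles: reactants 0, products 1 (Δn_gas = +1). Expansion shifts the system toward the side with more moles of gas — to the right.
Removing X4 (g), a product, drives the reaction to the right.
The net shift is to the right. X3 is a reactant, so its amount decreases.

decreases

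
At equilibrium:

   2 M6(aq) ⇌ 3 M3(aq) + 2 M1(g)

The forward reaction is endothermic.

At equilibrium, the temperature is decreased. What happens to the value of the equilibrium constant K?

K depends on temperature via the van 't Hoff relation. The forward reaction is endothermic, so lowering T decreases K.

decreases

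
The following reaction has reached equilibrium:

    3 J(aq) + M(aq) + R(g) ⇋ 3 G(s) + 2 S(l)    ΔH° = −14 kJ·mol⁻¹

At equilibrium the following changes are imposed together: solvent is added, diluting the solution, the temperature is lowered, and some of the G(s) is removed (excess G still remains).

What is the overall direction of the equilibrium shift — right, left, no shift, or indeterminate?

cannot be determined

Dilution lowers every aqueous concentration by the same factor. Δn_aq = 0 − 4 = -4, so the system shifts toward the side with more dissolved moles — to the left.
The forward reaction is exothermic. Lowering T favours the exothermic direction — shift to the right.
G is a pure solid; its activity is 1 regardless of amount, so Q is unaffected — no shift from this change.
The individual effects push in opposite directions; without quantitative information the net direction cannot be determined.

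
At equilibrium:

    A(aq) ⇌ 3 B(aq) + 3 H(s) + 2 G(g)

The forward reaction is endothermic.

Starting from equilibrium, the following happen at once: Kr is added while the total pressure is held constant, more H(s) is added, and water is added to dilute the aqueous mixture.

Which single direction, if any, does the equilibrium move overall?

Adding inert gas at constant total pressure expands the volume and lowers every reacting partial pressure. With Δn_gas = 2 − 0 = +2, Q moves away from K toward the side with fewer gas moles, so the system shifts toward the side with more gas moles — to the right.
H is a pure solid; its activity is 1 regardless of amount, so Q is unaffected — no shift from this change.
Dilution lowers every aqueous concentration by the same factor. Δn_aq = 3 − 1 = +2, so the system shifts toward the side with more dissolved moles — to the right.
Only the nonzero effect(s) matter; the net shift is to the right.

right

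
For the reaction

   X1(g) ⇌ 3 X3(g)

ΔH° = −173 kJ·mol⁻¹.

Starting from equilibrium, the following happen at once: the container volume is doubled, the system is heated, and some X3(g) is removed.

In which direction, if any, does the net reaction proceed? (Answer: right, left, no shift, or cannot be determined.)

Gas moles: reactants 1, products 3 (Δn_gas = +2). Expansion shifts the system toward the side with more moles of gas — to the right.
The forward reaction is exothermic. Raising T favours the endothermic direction — shift to the left.
Removing X3 (g), a product, drives the reaction to the right.
The individual effects push in opposite directions; without quantitative information the net direction cannot be determined.

cannot be determined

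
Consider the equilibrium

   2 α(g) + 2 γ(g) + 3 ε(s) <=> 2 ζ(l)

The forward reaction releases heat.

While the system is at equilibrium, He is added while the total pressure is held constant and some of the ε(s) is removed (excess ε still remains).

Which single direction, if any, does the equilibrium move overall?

Adding inert gas at constant total pressure expands the volume and lowers every reacting partial pressure. With Δn_gas = 0 − 4 = -4, Q moves away from K toward the side with fewer gas moles, so the system shifts toward the side with more gas moles — to the left.
ε is a pure solid; its activity is 1 regardless of amount, so Q is unaffected — no shift from this change.
Only the nonzero effect(s) matter; the net shift is to the left.

left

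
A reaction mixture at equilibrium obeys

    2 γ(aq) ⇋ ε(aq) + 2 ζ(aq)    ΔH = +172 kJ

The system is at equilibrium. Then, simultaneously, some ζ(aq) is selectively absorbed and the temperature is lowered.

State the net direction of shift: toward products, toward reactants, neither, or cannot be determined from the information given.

cannot be determined

Removing ζ (aq), a product, drives the reaction to the right.
The forward reaction is endothermic. Lowering T favours the exothermic direction — shift to the left.
The individual effects push in opposite directions; without quantitative information the net direction cannot be determined.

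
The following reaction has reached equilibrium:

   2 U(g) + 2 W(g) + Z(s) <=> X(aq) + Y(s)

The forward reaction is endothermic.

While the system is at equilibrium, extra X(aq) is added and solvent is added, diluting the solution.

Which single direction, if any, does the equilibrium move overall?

cannot be determined

Adding X (aq), a product, drives the reaction to the left.
Dilution lowers every aqueous concentration by the same factor. Δn_aq = 1 − 0 = +1, so the system shifts toward the side with more dissolved moles — to the right.
The individual effects push in opposite directions; without quantitative information the net direction cannot be determined.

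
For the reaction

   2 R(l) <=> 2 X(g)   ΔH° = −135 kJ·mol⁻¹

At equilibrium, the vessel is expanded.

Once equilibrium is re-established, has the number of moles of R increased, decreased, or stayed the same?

decreases

Gas moles: reactants 0, products 2 (Δn_gas = +2). Expansion shifts the system toward the side with more moles of gas — to the right.
The net shift is to the right. R is a reactant, so its amount decreases.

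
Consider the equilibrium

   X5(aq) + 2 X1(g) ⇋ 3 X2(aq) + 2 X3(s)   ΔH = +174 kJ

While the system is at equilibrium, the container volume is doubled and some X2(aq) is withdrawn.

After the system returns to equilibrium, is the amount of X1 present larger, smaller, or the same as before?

Gas moles: reactants 2, products 0 (Δn_gas = -2). Expansion shifts the system toward the side with more moles of gas — to the left.
Removing X2 (aq), a product, drives the reaction to the right.
The two effects oppose each other, so the net shift — and hence the change in X1 — cannot be determined from the given information.

cannot be determined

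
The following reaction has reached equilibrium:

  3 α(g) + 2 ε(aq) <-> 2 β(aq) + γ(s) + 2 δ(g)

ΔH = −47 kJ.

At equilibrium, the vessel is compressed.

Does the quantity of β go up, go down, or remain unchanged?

increases

Gas moles: reactants 3, products 2 (Δn_gas = -1). Compression shifts the system toward the side with fewer moles of gas — to the right.
The net shift is to the right. β is a product, so its amount increases.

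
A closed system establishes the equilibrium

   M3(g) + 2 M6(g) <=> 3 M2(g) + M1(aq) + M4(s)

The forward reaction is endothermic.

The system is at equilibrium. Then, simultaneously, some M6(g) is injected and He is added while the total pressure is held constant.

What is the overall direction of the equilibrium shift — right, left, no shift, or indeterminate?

right

Adding M6 (g), a reactant, drives the reaction to the right.
Adding inert gas at constant total pressure expands the volume, scaling every reacting partial pressure by the same factor. Δn_gas = 3 − 3 = 0, so Q is unchanged — no shift.
Only the nonzero effect(s) matter; the net shift is to the right.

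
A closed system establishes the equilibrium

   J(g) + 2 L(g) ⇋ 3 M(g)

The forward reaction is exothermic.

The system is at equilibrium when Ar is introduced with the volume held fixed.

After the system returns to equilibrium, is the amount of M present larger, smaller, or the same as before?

At constant volume, adding an inert gas leaves every reacting species' partial pressure unchanged, so Q is unchanged — no shift from this change.
No net shift occurs, so the amount of M is unchanged.

unchanged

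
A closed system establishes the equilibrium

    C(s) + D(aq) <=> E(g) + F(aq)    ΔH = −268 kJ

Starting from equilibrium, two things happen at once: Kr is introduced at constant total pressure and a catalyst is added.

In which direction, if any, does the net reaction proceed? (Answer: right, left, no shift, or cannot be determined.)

right

Adding inert gas at constant total pressure expands the volume and lowers every reacting partial pressure. With Δn_gas = 1 − 0 = +1, Q moves away from K toward the side with fewer gas moles, so the system shifts toward the side with more gas moles — to the right.
A catalyst speeds both forward and reverse rates equally; it changes neither Q nor K — no shift from this change.
Only the nonzero effect(s) matter; the net shift is to the right.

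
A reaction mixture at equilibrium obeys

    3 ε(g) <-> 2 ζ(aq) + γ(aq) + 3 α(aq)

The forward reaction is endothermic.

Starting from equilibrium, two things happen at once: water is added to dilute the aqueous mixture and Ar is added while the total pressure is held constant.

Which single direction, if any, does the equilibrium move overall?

cannot be determined

Dilution lowers every aqueous concentration by the same factor. Δn_aq = 6 − 0 = +6, so the system shifts toward the side with more dissolved moles — to the right.
Adding inert gas at constant total pressure expands the volume and lowers every reacting partial pressure. With Δn_gas = 0 − 3 = -3, Q moves away from K toward the side with fewer gas moles, so the system shifts toward the side with more gas moles — to the left.
The individual effects push in opposite directions; without quantitative information the net direction cannot be determined.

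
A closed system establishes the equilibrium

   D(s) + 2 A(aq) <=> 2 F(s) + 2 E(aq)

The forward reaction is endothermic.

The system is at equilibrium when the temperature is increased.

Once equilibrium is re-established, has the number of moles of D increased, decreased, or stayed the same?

decreases

The forward reaction is endothermic. Raising T favours the endothermic direction — shift to the right.
The net shift is to the right. D is a reactant, so its amount decreases.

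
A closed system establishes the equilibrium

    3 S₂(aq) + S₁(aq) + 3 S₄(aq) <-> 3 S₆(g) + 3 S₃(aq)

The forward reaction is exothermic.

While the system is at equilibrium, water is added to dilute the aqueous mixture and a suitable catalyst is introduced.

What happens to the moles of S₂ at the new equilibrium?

Dilution lowers every aqueous concentration by the same factor. Δn_aq = 3 − 7 = -4, so the system shifts toward the side with more dissolved moles — to the left.
A catalyst speeds both forward and reverse rates equally; it changes neither Q nor K — no shift from this change.
The net shift is to the left. S₂ is a reactant, so its amount increases.

increases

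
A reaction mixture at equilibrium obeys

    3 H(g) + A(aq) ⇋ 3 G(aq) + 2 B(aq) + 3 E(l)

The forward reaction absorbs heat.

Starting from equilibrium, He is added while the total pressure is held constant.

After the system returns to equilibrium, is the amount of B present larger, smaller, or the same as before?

decreases

Adding inert gas at constant total pressure expands the volume and lowers every reacting partial pressure. With Δn_gas = 0 − 3 = -3, Q moves away from K toward the side with fewer gas moles, so the system shifts toward the side with more gas moles — to the left.
The net shift is to the left. B is a product, so its amount decreases.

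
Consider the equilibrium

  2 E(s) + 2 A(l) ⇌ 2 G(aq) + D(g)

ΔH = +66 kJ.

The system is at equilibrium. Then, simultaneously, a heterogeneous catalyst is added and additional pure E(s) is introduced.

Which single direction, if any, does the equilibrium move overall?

no shift

A catalyst speeds both forward and reverse rates equally; it changes neither Q nor K — no shift from this change.
E is a pure solid; its activity is 1 regardless of amount, so Q is unaffected — no shift from this change.
None of the changes alters Q relative to K, so there is no net shift.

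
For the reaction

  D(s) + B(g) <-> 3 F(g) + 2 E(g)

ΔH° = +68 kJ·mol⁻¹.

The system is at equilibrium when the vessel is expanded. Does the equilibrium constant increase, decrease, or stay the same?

unchanged

The equilibrium constant depends only on temperature. This perturbation may move the position of equilibrium, but since T is unchanged, K itself is unchanged.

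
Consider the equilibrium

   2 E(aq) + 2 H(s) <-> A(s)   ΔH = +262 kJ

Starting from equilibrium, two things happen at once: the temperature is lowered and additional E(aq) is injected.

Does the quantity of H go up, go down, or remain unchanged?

The forward reaction is endothermic. Lowering T favours the exothermic direction — shift to the left.
Adding E (aq), a reactant, drives the reaction to the right.
The two effects oppose each other, so the net shift — and hence the change in H — cannot be determined from the given information.

cannot be determined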